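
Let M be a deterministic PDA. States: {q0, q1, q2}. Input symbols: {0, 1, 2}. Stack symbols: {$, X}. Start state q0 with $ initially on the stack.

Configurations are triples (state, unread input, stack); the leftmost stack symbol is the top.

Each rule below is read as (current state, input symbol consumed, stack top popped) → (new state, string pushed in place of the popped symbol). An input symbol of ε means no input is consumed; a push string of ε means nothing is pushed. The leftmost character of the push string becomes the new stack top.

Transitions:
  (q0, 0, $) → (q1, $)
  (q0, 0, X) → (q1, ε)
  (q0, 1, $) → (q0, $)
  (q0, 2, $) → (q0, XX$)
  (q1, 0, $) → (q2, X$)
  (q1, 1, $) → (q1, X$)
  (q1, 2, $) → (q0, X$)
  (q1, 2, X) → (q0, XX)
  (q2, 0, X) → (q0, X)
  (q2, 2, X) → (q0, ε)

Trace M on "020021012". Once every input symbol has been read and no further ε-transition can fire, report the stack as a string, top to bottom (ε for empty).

XX$

(q0, 020021012, $)
  read 0, top $: go to q1, push $ → (q1, 20021012, $)
  read 2, top $: go to q0, push X$ → (q0, 0021012, X$)
  read 0, top X: go to q1, push ε → (q1, 021012, $)
  read 0, top $: go to q2, push X$ → (q2, 21012, X$)
  read 2, top X: go to q0, push ε → (q0, 1012, $)
  read 1, top $: go to q0, push $ → (q0, 012, $)
  read 0, top $: go to q1, push $ → (q1, 12, $)
  read 1, top $: go to q1, push X$ → (q1, 2, X$)
  read 2, top X: go to q0, push XX → (q0, ε, XX$)
All input consumed in state q0 with stack XX$.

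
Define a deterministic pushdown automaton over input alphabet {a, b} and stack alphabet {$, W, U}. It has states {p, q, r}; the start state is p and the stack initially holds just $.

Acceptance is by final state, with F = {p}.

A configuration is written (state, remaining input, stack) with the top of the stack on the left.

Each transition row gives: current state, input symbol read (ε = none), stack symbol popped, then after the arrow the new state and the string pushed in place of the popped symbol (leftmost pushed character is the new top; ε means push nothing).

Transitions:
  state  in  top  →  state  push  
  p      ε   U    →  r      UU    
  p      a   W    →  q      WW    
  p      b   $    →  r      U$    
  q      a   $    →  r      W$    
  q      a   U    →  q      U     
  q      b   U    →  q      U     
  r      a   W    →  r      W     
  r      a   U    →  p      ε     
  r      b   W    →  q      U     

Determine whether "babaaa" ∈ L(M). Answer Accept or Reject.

Reject

(p, babaaa, $) ⊢ (r, abaaa, U$) ⊢ (p, baaa, $) ⊢ (r, aaa, U$) ⊢ (p, aa, $)
No transition applies at (p, aa, $); input not fully consumed.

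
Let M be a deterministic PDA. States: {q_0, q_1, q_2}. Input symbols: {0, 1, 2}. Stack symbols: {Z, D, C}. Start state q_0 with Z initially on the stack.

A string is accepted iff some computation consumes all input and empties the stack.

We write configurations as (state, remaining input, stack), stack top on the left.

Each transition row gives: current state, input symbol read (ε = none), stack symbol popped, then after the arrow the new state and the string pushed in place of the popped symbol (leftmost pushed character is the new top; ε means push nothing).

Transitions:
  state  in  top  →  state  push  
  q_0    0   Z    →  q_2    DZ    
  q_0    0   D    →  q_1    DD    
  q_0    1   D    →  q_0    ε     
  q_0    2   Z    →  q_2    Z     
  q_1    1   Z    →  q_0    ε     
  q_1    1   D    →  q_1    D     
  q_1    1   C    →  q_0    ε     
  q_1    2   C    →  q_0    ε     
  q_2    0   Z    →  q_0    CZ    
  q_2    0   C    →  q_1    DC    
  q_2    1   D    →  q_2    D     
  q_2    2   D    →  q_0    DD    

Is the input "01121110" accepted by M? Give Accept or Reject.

(q_0, 01121110, Z) ⊢ (q_2, 1121110, DZ) ⊢ (q_2, 121110, DZ) ⊢ (q_2, 21110, DZ) ⊢ (q_0, 1110, DDZ) ⊢ (q_0, 110, DZ) ⊢ (q_0, 10, Z)
No transition applies at (q_0, 10, Z); input not fully consumed.

Reject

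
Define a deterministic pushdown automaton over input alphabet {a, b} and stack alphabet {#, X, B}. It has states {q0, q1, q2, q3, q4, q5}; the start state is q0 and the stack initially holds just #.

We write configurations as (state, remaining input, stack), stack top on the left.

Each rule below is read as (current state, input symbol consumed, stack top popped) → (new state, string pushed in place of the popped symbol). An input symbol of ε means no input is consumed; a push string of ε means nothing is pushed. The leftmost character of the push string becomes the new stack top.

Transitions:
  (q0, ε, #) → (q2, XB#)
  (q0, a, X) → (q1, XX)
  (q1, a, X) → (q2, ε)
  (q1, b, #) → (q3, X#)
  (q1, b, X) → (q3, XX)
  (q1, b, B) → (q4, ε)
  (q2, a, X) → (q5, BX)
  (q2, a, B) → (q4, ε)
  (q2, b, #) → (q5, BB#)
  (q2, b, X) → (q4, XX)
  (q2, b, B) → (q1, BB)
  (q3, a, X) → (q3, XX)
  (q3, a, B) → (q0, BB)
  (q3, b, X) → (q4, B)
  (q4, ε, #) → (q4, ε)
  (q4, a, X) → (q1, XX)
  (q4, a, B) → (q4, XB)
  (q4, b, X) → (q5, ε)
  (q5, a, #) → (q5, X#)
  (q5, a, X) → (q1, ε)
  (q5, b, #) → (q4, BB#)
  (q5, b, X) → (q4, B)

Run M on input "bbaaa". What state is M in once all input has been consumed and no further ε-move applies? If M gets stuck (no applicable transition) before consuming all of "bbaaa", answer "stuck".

stuck

(q0, bbaaa, #)
  ε-move, top #: go to q2, push XB# → (q2, bbaaa, XB#)
  read b, top X: go to q4, push XX → (q4, baaa, XXB#)
  read b, top X: go to q5, push ε → (q5, aaa, XB#)
  read a, top X: go to q1, push ε → (q1, aa, B#)
No transition for (q1, a, top B); M blocks with input aa remaining.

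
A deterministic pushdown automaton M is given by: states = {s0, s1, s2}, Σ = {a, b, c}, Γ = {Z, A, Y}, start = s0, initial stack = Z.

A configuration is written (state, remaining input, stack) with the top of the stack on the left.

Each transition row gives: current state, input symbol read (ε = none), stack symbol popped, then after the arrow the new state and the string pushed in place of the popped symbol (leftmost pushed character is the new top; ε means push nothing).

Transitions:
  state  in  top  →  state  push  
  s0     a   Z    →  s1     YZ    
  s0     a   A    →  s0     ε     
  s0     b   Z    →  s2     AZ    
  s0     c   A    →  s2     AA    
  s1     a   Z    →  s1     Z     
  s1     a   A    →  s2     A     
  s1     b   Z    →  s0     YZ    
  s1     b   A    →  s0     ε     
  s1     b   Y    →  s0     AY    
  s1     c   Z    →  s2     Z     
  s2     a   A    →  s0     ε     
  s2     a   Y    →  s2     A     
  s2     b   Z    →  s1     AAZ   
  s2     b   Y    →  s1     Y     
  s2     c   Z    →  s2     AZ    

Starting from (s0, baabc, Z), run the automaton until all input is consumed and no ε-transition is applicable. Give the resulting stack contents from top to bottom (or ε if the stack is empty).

(s0, baabc, Z)
  read b, top Z: go to s2, push AZ → (s2, aabc, AZ)
  read a, top A: go to s0, push ε → (s0, abc, Z)
  read a, top Z: go to s1, push YZ → (s1, bc, YZ)
  read b, top Y: go to s0, push AY → (s0, c, AYZ)
  read c, top A: go to s2, push AA → (s2, ε, AAYZ)
All input consumed in state s2 with stack AAYZ.

AAYZ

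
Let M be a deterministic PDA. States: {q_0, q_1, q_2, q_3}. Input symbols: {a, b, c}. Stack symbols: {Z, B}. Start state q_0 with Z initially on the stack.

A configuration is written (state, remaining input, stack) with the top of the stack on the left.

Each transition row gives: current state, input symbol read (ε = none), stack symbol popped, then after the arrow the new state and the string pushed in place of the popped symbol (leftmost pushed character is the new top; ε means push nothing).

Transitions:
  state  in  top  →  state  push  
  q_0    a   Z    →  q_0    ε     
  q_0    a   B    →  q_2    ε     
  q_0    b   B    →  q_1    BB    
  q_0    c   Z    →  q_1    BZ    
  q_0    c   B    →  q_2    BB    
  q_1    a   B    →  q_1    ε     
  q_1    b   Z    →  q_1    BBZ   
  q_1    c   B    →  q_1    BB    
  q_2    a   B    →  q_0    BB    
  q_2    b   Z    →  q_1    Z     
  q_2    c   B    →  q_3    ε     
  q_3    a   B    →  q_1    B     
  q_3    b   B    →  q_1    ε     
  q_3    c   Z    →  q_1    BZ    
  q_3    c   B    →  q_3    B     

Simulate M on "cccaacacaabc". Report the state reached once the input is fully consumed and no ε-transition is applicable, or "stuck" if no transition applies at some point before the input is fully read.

(q_0, cccaacacaabc, Z)
  read c, top Z: go to q_1, push BZ → (q_1, ccaacacaabc, BZ)
  read c, top B: go to q_1, push BB → (q_1, caacacaabc, BBZ)
  read c, top B: go to q_1, push BB → (q_1, aacacaabc, BBBZ)
  read a, top B: go to q_1, push ε → (q_1, acacaabc, BBZ)
  read a, top B: go to q_1, push ε → (q_1, cacaabc, BZ)
  read c, top B: go to q_1, push BB → (q_1, acaabc, BBZ)
  read a, top B: go to q_1, push ε → (q_1, caabc, BZ)
  read c, top B: go to q_1, push BB → (q_1, aabc, BBZ)
  read a, top B: go to q_1, push ε → (q_1, abc, BZ)
  read a, top B: go to q_1, push ε → (q_1, bc, Z)
  read b, top Z: go to q_1, push BBZ → (q_1, c, BBZ)
  read c, top B: go to q_1, push BB → (q_1, ε, BBBZ)
All input consumed; M is in state q_1.

q_1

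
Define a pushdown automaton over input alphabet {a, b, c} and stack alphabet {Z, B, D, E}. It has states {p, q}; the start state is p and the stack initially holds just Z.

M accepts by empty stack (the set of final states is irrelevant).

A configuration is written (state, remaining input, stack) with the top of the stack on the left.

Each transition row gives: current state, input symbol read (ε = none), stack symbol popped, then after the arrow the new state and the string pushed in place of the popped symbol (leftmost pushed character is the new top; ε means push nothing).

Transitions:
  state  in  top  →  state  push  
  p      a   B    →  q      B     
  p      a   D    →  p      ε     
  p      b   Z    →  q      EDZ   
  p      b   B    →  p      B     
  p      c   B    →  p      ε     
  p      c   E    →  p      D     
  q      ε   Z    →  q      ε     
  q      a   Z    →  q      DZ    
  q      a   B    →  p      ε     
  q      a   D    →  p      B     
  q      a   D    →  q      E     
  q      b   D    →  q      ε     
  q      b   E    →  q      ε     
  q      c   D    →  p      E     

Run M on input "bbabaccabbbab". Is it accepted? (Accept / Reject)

Accept

One accepting computation: (p, bbabaccabbbab, Z) ⊢ (q, babaccabbbab, EDZ) ⊢ (q, abaccabbbab, DZ) ⊢ (q, baccabbbab, EZ) ⊢ (q, accabbbab, Z) ⊢ (q, ccabbbab, DZ) ⊢ (p, cabbbab, EZ) ⊢ (p, abbbab, DZ) ⊢ (p, bbbab, Z) ⊢ (q, bbab, EDZ) ⊢ (q, bab, DZ) ⊢ (q, ab, Z) ⊢ (q, b, DZ) ⊢ (q, ε, Z) ⊢ (q, ε, ε)
All input consumed and the stack is empty.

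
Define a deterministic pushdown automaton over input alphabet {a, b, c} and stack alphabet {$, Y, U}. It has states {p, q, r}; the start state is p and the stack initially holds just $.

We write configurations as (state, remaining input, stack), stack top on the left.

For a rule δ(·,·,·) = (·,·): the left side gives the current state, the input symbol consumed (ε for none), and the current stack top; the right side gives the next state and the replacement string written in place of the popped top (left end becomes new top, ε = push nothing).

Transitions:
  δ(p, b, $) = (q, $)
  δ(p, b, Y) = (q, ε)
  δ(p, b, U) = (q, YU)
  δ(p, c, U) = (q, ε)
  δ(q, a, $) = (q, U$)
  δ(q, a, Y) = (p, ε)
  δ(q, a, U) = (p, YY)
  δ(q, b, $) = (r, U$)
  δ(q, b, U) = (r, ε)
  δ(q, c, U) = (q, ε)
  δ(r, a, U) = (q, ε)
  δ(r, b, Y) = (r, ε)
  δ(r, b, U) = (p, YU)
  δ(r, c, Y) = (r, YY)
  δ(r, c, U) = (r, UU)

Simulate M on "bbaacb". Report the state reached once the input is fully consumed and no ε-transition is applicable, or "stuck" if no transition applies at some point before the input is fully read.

(p, bbaacb, $) ⊢ (q, baacb, $) ⊢ (r, aacb, U$) ⊢ (q, acb, $) ⊢ (q, cb, U$) ⊢ (q, b, $) ⊢ (r, ε, U$)
All input consumed; M is in state r.

r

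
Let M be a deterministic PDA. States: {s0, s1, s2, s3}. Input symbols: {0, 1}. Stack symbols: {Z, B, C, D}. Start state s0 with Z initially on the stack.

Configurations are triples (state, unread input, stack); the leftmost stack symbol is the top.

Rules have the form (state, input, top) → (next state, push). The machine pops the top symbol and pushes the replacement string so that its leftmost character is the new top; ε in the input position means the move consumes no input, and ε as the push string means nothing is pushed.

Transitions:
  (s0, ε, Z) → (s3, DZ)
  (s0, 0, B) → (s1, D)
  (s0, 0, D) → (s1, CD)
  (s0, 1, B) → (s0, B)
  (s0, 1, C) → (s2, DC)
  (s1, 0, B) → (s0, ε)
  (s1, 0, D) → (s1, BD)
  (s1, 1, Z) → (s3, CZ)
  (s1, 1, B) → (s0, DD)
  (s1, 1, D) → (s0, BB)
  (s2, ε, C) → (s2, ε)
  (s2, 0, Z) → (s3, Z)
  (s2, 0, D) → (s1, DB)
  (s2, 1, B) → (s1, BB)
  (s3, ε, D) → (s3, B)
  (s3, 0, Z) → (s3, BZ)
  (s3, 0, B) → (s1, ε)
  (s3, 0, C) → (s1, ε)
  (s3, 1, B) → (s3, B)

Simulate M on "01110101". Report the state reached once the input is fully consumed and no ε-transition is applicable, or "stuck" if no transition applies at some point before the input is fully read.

stuck

(s0, 01110101, Z)
  ε-move, top Z: go to s3, push DZ → (s3, 01110101, DZ)
  ε-move, top D: go to s3, push B → (s3, 01110101, BZ)
  read 0, top B: go to s1, push ε → (s1, 1110101, Z)
  read 1, top Z: go to s3, push CZ → (s3, 110101, CZ)
No transition for (s3, 1, top C); M blocks with input 110101 remaining.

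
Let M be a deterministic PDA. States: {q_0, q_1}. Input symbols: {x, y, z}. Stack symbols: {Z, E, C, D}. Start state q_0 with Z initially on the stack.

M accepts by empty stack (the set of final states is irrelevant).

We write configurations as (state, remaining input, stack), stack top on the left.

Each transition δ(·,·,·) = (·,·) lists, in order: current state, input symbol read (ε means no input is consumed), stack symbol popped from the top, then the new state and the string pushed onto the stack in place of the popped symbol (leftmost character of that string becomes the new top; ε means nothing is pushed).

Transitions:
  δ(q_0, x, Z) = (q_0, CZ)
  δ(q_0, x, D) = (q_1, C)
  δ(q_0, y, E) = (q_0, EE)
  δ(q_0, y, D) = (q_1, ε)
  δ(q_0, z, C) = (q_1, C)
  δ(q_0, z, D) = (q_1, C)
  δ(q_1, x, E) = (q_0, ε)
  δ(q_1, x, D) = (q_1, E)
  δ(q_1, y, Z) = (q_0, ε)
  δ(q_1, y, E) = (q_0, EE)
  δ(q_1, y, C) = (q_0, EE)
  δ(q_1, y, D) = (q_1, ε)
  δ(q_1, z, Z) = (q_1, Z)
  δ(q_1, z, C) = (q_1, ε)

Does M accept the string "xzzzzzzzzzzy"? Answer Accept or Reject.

(q_0, xzzzzzzzzzzy, Z) ⊢ (q_0, zzzzzzzzzzy, CZ) ⊢ (q_1, zzzzzzzzzy, CZ) ⊢ (q_1, zzzzzzzzy, Z) ⊢ (q_1, zzzzzzzy, Z) ⊢ (q_1, zzzzzzy, Z) ⊢ (q_1, zzzzzy, Z) ⊢ (q_1, zzzzy, Z) ⊢ (q_1, zzzy, Z) ⊢ (q_1, zzy, Z) ⊢ (q_1, zy, Z) ⊢ (q_1, y, Z) ⊢ (q_0, ε, ε)
All input consumed and the stack is empty.

Accept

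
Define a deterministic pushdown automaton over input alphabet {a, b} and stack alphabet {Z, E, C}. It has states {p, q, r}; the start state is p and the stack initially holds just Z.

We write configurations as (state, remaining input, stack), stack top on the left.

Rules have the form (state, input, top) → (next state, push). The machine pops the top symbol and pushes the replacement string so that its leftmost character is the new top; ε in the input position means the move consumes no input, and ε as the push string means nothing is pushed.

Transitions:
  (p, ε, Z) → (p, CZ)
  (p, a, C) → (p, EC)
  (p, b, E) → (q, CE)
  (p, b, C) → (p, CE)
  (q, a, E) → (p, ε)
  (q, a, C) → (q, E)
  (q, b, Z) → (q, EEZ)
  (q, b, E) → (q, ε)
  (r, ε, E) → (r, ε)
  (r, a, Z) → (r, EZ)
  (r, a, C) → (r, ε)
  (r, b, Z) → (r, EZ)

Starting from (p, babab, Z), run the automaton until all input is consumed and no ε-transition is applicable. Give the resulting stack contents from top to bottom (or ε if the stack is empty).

ECEZ

(p, babab, Z)
  ε-move, top Z: go to p, push CZ → (p, babab, CZ)
  read b, top C: go to p, push CE → (p, abab, CEZ)
  read a, top C: go to p, push EC → (p, bab, ECEZ)
  read b, top E: go to q, push CE → (q, ab, CECEZ)
  read a, top C: go to q, push E → (q, b, EECEZ)
  read b, top E: go to q, push ε → (q, ε, ECEZ)
All input consumed in state q with stack ECEZ.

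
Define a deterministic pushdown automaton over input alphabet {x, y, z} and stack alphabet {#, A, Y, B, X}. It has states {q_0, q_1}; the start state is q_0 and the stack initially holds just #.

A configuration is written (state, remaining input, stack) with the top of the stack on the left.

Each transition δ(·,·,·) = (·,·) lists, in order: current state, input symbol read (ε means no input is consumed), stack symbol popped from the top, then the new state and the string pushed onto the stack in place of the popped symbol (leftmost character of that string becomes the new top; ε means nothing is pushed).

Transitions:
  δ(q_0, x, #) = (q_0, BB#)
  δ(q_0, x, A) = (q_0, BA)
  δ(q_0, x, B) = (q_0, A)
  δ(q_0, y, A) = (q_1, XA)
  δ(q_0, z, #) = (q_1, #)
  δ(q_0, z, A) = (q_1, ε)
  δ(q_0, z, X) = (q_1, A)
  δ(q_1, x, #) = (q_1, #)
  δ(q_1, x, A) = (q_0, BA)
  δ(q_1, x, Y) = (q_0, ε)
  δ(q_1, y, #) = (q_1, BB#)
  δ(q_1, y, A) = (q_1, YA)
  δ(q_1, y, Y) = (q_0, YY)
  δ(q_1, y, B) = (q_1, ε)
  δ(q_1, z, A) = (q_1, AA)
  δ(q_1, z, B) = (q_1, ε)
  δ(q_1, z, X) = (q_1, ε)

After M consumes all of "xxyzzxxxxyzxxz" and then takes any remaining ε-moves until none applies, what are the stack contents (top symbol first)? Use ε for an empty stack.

AAAAB#

(q_0, xxyzzxxxxyzxxz, #)
  read x, top #: go to q_0, push BB# → (q_0, xyzzxxxxyzxxz, BB#)
  read x, top B: go to q_0, push A → (q_0, yzzxxxxyzxxz, AB#)
  read y, top A: go to q_1, push XA → (q_1, zzxxxxyzxxz, XAB#)
  read z, top X: go to q_1, push ε → (q_1, zxxxxyzxxz, AB#)
  read z, top A: go to q_1, push AA → (q_1, xxxxyzxxz, AAB#)
  read x, top A: go to q_0, push BA → (q_0, xxxyzxxz, BAAB#)
  read x, top B: go to q_0, push A → (q_0, xxyzxxz, AAAB#)
  read x, top A: go to q_0, push BA → (q_0, xyzxxz, BAAAB#)
  read x, top B: go to q_0, push A → (q_0, yzxxz, AAAAB#)
  read y, top A: go to q_1, push XA → (q_1, zxxz, XAAAAB#)
  read z, top X: go to q_1, push ε → (q_1, xxz, AAAAB#)
  read x, top A: go to q_0, push BA → (q_0, xz, BAAAAB#)
  read x, top B: go to q_0, push A → (q_0, z, AAAAAB#)
  read z, top A: go to q_1, push ε → (q_1, ε, AAAAB#)
All input consumed in state q_1 with stack AAAAB#.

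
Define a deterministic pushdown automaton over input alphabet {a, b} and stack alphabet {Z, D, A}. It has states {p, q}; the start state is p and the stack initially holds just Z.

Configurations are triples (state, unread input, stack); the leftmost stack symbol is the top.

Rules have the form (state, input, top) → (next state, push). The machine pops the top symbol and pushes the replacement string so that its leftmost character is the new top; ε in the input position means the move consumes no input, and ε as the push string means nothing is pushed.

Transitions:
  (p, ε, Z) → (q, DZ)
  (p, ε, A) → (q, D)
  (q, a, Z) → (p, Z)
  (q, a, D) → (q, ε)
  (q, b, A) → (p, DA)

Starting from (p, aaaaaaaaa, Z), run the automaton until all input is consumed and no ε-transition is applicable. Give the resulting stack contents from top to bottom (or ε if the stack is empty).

Z

(p, aaaaaaaaa, Z)
  ε-move, top Z: go to q, push DZ → (q, aaaaaaaaa, DZ)
  read a, top D: go to q, push ε → (q, aaaaaaaa, Z)
  read a, top Z: go to p, push Z → (p, aaaaaaa, Z)
  ε-move, top Z: go to q, push DZ → (q, aaaaaaa, DZ)
  read a, top D: go to q, push ε → (q, aaaaaa, Z)
  read a, top Z: go to p, push Z → (p, aaaaa, Z)
  ε-move, top Z: go to q, push DZ → (q, aaaaa, DZ)
  read a, top D: go to q, push ε → (q, aaaa, Z)
  read a, top Z: go to p, push Z → (p, aaa, Z)
  ε-move, top Z: go to q, push DZ → (q, aaa, DZ)
  read a, top D: go to q, push ε → (q, aa, Z)
  read a, top Z: go to p, push Z → (p, a, Z)
  ε-move, top Z: go to q, push DZ → (q, a, DZ)
  read a, top D: go to q, push ε → (q, ε, Z)
All input consumed in state q with stack Z.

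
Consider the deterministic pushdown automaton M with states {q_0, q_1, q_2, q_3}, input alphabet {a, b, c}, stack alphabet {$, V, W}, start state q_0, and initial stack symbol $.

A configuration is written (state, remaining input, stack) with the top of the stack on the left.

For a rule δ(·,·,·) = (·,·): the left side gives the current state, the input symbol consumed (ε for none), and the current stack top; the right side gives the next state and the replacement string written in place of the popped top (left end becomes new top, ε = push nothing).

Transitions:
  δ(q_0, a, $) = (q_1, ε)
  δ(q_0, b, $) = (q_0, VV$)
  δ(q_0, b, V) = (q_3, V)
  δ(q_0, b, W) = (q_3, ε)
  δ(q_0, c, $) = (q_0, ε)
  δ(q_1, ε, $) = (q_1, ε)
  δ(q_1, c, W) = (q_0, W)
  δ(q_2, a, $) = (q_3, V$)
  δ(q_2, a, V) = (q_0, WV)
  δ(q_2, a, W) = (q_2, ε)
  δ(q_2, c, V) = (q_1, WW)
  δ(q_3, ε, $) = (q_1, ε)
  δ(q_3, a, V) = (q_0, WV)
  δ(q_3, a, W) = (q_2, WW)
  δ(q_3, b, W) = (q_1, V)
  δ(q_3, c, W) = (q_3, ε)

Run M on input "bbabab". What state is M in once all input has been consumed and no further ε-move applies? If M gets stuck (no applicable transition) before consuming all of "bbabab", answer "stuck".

q_3

(q_0, bbabab, $) ⊢ (q_0, babab, VV$) ⊢ (q_3, abab, VV$) ⊢ (q_0, bab, WVV$) ⊢ (q_3, ab, VV$) ⊢ (q_0, b, WVV$) ⊢ (q_3, ε, VV$)
All input consumed; M is in state q_3.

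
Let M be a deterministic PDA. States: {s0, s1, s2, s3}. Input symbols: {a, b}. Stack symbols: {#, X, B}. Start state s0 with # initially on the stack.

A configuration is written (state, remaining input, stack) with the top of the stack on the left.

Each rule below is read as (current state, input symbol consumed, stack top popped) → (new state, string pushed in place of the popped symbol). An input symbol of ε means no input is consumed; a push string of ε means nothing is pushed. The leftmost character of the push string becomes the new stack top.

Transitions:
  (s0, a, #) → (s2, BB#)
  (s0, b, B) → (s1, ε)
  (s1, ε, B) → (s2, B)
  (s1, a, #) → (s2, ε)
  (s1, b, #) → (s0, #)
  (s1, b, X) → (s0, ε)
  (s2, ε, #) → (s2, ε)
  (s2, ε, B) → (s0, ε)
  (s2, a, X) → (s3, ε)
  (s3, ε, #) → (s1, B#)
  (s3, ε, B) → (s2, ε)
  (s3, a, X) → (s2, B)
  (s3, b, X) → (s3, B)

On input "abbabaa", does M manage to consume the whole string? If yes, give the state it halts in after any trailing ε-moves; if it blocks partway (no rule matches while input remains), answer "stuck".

(s0, abbabaa, #)
  read a, top #: go to s2, push BB# → (s2, bbabaa, BB#)
  ε-move, top B: go to s0, push ε → (s0, bbabaa, B#)
  read b, top B: go to s1, push ε → (s1, babaa, #)
  read b, top #: go to s0, push # → (s0, abaa, #)
  read a, top #: go to s2, push BB# → (s2, baa, BB#)
  ε-move, top B: go to s0, push ε → (s0, baa, B#)
  read b, top B: go to s1, push ε → (s1, aa, #)
  read a, top #: go to s2, push ε → (s2, a, ε)
No transition for (s2, a, top ε); M blocks with input a remaining.

stuck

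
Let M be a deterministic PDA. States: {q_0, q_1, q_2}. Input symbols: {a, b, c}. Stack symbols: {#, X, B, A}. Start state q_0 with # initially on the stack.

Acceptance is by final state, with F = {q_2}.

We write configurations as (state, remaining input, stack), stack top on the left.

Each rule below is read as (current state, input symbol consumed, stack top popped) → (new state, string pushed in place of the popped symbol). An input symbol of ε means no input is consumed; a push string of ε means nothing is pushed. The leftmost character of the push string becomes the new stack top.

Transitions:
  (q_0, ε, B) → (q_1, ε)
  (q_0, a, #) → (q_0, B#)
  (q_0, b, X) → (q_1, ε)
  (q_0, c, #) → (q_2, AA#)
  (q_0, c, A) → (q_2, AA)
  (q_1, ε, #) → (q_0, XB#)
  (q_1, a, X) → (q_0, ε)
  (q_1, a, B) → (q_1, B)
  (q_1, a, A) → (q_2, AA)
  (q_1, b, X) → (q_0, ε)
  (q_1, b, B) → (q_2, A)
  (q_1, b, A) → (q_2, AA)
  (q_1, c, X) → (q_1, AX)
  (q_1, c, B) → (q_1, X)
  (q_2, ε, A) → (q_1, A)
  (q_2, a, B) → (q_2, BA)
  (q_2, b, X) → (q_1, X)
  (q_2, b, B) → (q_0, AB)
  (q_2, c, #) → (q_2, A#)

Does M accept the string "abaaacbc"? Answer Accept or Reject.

(q_0, abaaacbc, #)
  read a, top #: go to q_0, push B# → (q_0, baaacbc, B#)
  ε-move, top B: go to q_1, push ε → (q_1, baaacbc, #)
  ε-move, top #: go to q_0, push XB# → (q_0, baaacbc, XB#)
  read b, top X: go to q_1, push ε → (q_1, aaacbc, B#)
  read a, top B: go to q_1, push B → (q_1, aacbc, B#)
  read a, top B: go to q_1, push B → (q_1, acbc, B#)
  read a, top B: go to q_1, push B → (q_1, cbc, B#)
  read c, top B: go to q_1, push X → (q_1, bc, X#)
  read b, top X: go to q_0, push ε → (q_0, c, #)
  read c, top #: go to q_2, push AA# → (q_2, ε, AA#)
All input consumed; state q_2 ∈ F.

Accept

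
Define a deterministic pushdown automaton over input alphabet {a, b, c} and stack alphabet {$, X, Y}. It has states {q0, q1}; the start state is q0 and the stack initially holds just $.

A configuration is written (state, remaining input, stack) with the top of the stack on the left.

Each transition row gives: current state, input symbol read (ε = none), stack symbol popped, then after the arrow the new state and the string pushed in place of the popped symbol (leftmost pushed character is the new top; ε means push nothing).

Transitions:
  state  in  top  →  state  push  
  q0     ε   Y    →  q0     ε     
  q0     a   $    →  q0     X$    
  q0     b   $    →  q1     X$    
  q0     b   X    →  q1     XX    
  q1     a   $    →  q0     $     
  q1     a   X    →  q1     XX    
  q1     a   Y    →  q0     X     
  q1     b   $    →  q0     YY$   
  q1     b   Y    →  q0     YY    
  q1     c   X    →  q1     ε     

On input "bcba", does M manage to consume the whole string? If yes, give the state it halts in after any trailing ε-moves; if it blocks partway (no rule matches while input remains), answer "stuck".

(q0, bcba, $)
  read b, top $: go to q1, push X$ → (q1, cba, X$)
  read c, top X: go to q1, push ε → (q1, ba, $)
  read b, top $: go to q0, push YY$ → (q0, a, YY$)
  ε-move, top Y: go to q0, push ε → (q0, a, Y$)
  ε-move, top Y: go to q0, push ε → (q0, a, $)
  read a, top $: go to q0, push X$ → (q0, ε, X$)
All input consumed; M is in state q0.

q0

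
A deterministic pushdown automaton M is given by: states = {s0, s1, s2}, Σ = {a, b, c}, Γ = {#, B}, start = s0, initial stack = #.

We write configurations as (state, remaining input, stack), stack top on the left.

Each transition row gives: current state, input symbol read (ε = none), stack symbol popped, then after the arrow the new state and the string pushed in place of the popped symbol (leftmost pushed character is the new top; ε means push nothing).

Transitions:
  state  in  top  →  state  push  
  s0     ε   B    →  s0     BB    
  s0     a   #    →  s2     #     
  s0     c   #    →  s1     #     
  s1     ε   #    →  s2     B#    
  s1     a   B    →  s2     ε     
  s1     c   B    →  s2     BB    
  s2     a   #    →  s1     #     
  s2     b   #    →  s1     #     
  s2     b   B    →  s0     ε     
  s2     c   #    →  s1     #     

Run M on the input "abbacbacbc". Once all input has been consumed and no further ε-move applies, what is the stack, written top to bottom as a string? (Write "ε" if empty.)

B#

(s0, abbacbacbc, #)
  read a, top #: go to s2, push # → (s2, bbacbacbc, #)
  read b, top #: go to s1, push # → (s1, bacbacbc, #)
  ε-move, top #: go to s2, push B# → (s2, bacbacbc, B#)
  read b, top B: go to s0, push ε → (s0, acbacbc, #)
  read a, top #: go to s2, push # → (s2, cbacbc, #)
  read c, top #: go to s1, push # → (s1, bacbc, #)
  ε-move, top #: go to s2, push B# → (s2, bacbc, B#)
  read b, top B: go to s0, push ε → (s0, acbc, #)
  read a, top #: go to s2, push # → (s2, cbc, #)
  read c, top #: go to s1, push # → (s1, bc, #)
  ε-move, top #: go to s2, push B# → (s2, bc, B#)
  read b, top B: go to s0, push ε → (s0, c, #)
  read c, top #: go to s1, push # → (s1, ε, #)
  ε-move, top #: go to s2, push B# → (s2, ε, B#)
All input consumed in state s2 with stack B#.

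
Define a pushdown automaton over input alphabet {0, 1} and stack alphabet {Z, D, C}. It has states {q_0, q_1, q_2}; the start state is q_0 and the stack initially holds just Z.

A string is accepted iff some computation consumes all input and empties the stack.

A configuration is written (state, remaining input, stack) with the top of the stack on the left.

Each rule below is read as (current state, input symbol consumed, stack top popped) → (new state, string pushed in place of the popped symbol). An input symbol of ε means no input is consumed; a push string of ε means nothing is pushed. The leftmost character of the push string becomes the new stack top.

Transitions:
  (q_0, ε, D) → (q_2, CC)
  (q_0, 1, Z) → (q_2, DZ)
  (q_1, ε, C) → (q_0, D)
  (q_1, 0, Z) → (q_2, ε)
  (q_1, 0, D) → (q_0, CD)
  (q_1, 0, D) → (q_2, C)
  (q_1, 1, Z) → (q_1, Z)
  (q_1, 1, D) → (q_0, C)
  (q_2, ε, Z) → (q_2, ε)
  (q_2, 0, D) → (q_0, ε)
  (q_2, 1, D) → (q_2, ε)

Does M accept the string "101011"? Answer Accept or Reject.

Accept

One accepting computation: (q_0, 101011, Z) ⊢ (q_2, 01011, DZ) ⊢ (q_0, 1011, Z) ⊢ (q_2, 011, DZ) ⊢ (q_0, 11, Z) ⊢ (q_2, 1, DZ) ⊢ (q_2, ε, Z) ⊢ (q_2, ε, ε)
All input consumed and the stack is empty.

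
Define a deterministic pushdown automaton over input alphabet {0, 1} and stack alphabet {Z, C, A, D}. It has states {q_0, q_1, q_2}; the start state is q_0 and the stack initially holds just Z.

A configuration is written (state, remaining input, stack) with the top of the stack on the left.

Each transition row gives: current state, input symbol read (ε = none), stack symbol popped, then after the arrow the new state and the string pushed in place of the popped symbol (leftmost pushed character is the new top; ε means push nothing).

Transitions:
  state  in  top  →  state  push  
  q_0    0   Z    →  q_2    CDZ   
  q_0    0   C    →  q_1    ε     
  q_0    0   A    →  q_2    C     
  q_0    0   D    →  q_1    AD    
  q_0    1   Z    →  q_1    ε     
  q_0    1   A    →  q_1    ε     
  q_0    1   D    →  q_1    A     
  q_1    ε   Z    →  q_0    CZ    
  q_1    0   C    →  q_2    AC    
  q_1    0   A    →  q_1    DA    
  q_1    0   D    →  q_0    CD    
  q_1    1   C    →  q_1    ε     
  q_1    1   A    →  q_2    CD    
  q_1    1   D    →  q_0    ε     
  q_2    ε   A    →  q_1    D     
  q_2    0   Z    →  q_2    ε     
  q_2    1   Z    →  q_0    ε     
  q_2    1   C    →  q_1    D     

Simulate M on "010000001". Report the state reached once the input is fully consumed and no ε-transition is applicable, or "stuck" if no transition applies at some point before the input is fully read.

(q_0, 010000001, Z) ⊢ (q_2, 10000001, CDZ) ⊢ (q_1, 0000001, DDZ) ⊢ (q_0, 000001, CDDZ) ⊢ (q_1, 00001, DDZ) ⊢ (q_0, 0001, CDDZ) ⊢ (q_1, 001, DDZ) ⊢ (q_0, 01, CDDZ) ⊢ (q_1, 1, DDZ) ⊢ (q_0, ε, DZ)
All input consumed; M is in state q_0.

q_0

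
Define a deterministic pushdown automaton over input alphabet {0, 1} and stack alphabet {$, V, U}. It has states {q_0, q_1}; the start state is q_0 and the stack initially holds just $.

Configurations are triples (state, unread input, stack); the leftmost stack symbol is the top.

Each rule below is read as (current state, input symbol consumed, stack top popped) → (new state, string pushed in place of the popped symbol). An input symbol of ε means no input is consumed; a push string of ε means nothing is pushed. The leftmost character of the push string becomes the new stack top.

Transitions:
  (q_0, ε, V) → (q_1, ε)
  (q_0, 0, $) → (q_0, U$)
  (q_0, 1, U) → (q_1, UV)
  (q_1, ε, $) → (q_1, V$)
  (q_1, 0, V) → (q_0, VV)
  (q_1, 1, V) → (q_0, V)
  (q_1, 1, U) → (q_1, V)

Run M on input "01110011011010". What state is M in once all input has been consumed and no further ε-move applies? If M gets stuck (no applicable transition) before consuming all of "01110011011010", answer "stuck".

(q_0, 01110011011010, $)
  read 0, top $: go to q_0, push U$ → (q_0, 1110011011010, U$)
  read 1, top U: go to q_1, push UV → (q_1, 110011011010, UV$)
  read 1, top U: go to q_1, push V → (q_1, 10011011010, VV$)
  read 1, top V: go to q_0, push V → (q_0, 0011011010, VV$)
  ε-move, top V: go to q_1, push ε → (q_1, 0011011010, V$)
  read 0, top V: go to q_0, push VV → (q_0, 011011010, VV$)
  ε-move, top V: go to q_1, push ε → (q_1, 011011010, V$)
  read 0, top V: go to q_0, push VV → (q_0, 11011010, VV$)
  ε-move, top V: go to q_1, push ε → (q_1, 11011010, V$)
  read 1, top V: go to q_0, push V → (q_0, 1011010, V$)
  ε-move, top V: go to q_1, push ε → (q_1, 1011010, $)
  ε-move, top $: go to q_1, push V$ → (q_1, 1011010, V$)
  read 1, top V: go to q_0, push V → (q_0, 011010, V$)
  ε-move, top V: go to q_1, push ε → (q_1, 011010, $)
  ε-move, top $: go to q_1, push V$ → (q_1, 011010, V$)
  read 0, top V: go to q_0, push VV → (q_0, 11010, VV$)
  ε-move, top V: go to q_1, push ε → (q_1, 11010, V$)
  read 1, top V: go to q_0, push V → (q_0, 1010, V$)
  ε-move, top V: go to q_1, push ε → (q_1, 1010, $)
  ε-move, top $: go to q_1, push V$ → (q_1, 1010, V$)
  read 1, top V: go to q_0, push V → (q_0, 010, V$)
  ε-move, top V: go to q_1, push ε → (q_1, 010, $)
  ε-move, top $: go to q_1, push V$ → (q_1, 010, V$)
  read 0, top V: go to q_0, push VV → (q_0, 10, VV$)
  ε-move, top V: go to q_1, push ε → (q_1, 10, V$)
  read 1, top V: go to q_0, push V → (q_0, 0, V$)
  ε-move, top V: go to q_1, push ε → (q_1, 0, $)
  ε-move, top $: go to q_1, push V$ → (q_1, 0, V$)
  read 0, top V: go to q_0, push VV → (q_0, ε, VV$)
  ε-move, top V: go to q_1, push ε → (q_1, ε, V$)
All input consumed; M is in state q_1.

q_1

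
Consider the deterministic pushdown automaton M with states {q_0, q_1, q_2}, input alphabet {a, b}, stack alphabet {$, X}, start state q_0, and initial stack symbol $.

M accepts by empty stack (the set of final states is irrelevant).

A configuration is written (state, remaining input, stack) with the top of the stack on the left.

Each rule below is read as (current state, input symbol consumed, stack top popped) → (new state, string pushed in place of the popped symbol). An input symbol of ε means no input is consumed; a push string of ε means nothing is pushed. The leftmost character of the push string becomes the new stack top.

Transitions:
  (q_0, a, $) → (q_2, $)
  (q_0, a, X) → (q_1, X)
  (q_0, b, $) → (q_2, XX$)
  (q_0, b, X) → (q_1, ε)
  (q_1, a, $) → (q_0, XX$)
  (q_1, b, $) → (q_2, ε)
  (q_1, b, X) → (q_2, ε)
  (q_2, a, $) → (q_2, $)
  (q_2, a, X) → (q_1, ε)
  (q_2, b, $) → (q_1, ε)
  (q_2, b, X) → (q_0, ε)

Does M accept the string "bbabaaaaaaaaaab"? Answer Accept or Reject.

Accept

(q_0, bbabaaaaaaaaaab, $) ⊢ (q_2, babaaaaaaaaaab, XX$) ⊢ (q_0, abaaaaaaaaaab, X$) ⊢ (q_1, baaaaaaaaaab, X$) ⊢ (q_2, aaaaaaaaaab, $) ⊢ (q_2, aaaaaaaaab, $) ⊢ (q_2, aaaaaaaab, $) ⊢ (q_2, aaaaaaab, $) ⊢ (q_2, aaaaaab, $) ⊢ (q_2, aaaaab, $) ⊢ (q_2, aaaab, $) ⊢ (q_2, aaab, $) ⊢ (q_2, aab, $) ⊢ (q_2, ab, $) ⊢ (q_2, b, $) ⊢ (q_1, ε, ε)
All input consumed and the stack is empty.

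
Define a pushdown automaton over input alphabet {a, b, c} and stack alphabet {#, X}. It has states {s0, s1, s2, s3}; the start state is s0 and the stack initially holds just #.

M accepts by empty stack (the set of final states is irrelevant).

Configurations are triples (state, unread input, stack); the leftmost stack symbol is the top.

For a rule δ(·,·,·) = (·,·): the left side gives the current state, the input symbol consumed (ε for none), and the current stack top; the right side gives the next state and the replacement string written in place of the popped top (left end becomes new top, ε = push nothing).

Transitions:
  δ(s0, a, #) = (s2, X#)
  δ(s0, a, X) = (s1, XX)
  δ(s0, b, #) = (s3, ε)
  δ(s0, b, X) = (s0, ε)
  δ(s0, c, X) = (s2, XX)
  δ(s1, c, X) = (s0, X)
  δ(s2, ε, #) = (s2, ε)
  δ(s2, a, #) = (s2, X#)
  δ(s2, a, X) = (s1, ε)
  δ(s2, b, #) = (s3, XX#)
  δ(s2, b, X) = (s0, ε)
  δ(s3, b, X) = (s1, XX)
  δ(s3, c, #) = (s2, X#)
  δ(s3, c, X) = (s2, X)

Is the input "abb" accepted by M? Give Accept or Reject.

One accepting computation: (s0, abb, #) ⊢ (s2, bb, X#) ⊢ (s0, b, #) ⊢ (s3, ε, ε)
All input consumed and the stack is empty.

Accept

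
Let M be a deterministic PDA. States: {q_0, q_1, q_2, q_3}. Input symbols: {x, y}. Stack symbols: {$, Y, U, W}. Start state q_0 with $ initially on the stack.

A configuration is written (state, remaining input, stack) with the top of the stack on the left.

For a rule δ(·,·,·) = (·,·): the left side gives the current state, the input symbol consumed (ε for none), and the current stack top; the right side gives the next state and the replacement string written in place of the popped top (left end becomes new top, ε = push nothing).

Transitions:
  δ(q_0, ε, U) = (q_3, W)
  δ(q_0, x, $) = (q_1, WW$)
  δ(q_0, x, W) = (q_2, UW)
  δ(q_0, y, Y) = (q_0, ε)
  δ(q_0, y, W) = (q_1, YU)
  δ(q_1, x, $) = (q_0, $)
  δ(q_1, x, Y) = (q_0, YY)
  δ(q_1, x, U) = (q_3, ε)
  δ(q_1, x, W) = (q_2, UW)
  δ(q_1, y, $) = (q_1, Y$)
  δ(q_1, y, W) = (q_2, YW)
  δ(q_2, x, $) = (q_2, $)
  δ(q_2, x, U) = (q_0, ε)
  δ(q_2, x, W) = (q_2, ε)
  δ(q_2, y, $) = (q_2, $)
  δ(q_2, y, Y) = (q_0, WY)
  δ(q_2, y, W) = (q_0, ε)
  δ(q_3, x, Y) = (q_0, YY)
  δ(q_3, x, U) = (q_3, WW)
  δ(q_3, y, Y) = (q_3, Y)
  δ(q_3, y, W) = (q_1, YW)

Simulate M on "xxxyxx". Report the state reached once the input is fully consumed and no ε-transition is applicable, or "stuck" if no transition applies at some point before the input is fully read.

(q_0, xxxyxx, $) ⊢ (q_1, xxyxx, WW$) ⊢ (q_2, xyxx, UWW$) ⊢ (q_0, yxx, WW$) ⊢ (q_1, xx, YUW$) ⊢ (q_0, x, YYUW$)
No transition for (q_0, x, top Y); M blocks with input x remaining.

stuck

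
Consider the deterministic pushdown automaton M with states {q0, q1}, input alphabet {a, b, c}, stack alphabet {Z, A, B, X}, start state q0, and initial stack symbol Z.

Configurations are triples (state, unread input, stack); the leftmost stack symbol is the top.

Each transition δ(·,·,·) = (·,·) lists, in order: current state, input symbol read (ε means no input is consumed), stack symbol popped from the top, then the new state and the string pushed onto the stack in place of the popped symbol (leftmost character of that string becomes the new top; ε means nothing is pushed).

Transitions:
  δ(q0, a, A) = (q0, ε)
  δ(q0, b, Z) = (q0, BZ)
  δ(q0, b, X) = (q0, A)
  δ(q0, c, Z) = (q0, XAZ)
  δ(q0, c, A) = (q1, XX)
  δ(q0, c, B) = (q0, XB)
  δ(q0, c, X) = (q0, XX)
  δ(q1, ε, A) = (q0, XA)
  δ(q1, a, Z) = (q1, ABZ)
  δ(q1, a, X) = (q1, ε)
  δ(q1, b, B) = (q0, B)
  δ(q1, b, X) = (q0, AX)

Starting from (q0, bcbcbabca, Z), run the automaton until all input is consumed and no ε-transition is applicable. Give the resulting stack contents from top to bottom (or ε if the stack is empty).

XXBZ

(q0, bcbcbabca, Z)
  read b, top Z: go to q0, push BZ → (q0, cbcbabca, BZ)
  read c, top B: go to q0, push XB → (q0, bcbabca, XBZ)
  read b, top X: go to q0, push A → (q0, cbabca, ABZ)
  read c, top A: go to q1, push XX → (q1, babca, XXBZ)
  read b, top X: go to q0, push AX → (q0, abca, AXXBZ)
  read a, top A: go to q0, push ε → (q0, bca, XXBZ)
  read b, top X: go to q0, push A → (q0, ca, AXBZ)
  read c, top A: go to q1, push XX → (q1, a, XXXBZ)
  read a, top X: go to q1, push ε → (q1, ε, XXBZ)
All input consumed in state q1 with stack XXBZ.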